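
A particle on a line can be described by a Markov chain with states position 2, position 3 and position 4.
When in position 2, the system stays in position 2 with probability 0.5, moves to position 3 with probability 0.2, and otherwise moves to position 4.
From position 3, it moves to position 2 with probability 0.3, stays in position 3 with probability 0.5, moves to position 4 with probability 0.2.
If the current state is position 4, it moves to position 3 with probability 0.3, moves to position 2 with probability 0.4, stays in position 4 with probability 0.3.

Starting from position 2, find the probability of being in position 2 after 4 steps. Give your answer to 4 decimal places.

Propagate the distribution vector 4 steps from position 2.
After 0 steps: (1.0000, 0.0000, 0.0000)
After 1 step: (0.5000, 0.2000, 0.3000)
After 2 steps: (0.4300, 0.2900, 0.2800)
After 3 steps: (0.4140, 0.3150, 0.2710)
After 4 steps: (0.4099, 0.3216, 0.2685)
P(in position 2 after 4 steps) = 0.4099

0.4099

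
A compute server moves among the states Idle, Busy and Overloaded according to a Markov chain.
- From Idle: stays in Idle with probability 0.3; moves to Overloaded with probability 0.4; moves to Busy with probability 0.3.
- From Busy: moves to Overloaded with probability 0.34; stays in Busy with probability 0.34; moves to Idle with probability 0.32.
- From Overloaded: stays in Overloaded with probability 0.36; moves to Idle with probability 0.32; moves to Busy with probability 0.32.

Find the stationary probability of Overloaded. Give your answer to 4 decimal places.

Let the stationary distribution be π with π = πP and π_1 + π_2 + π_3 = 1.
π_1 = 0.3·π_1 + 0.32·π_2 + 0.32·π_3
π_2 = 0.3·π_1 + 0.34·π_2 + 0.32·π_3
Solving with the normalization constraint gives π = (0.3137, 0.3201, 0.3661).
So the stationary probability of Overloaded is 0.3661.

0.3661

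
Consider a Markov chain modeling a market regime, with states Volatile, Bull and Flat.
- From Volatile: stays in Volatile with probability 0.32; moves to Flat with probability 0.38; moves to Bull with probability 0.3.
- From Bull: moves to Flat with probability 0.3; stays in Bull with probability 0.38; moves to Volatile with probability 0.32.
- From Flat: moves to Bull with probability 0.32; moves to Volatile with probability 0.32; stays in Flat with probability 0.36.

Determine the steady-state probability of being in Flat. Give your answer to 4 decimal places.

0.3464

Let the stationary distribution be π with π = πP and π_1 + π_2 + π_3 = 1.
π_1 = 0.32·π_1 + 0.32·π_2 + 0.32·π_3
π_2 = 0.3·π_1 + 0.38·π_2 + 0.32·π_3
Solving with the normalization constraint gives π = (0.3200, 0.3336, 0.3464).
So the stationary probability of Flat is 0.3464.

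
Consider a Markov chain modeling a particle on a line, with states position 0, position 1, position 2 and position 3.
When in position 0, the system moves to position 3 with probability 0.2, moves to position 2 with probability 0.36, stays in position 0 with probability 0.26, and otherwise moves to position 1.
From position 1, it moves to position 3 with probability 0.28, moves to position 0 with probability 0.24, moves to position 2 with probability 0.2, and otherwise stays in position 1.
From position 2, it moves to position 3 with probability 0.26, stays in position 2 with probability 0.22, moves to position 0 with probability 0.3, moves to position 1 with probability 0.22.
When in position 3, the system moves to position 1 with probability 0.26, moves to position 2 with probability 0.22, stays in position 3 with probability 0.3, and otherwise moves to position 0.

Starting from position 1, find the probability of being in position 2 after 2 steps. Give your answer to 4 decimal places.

0.2480

Propagate the distribution vector 2 steps from position 1.
After 0 steps: (0.0000, 1.0000, 0.0000, 0.0000)
After 1 step: (0.2400, 0.2800, 0.2000, 0.2800)
After 2 steps: (0.2512, 0.2384, 0.2480, 0.2624)
P(in position 2 after 2 steps) = 0.2480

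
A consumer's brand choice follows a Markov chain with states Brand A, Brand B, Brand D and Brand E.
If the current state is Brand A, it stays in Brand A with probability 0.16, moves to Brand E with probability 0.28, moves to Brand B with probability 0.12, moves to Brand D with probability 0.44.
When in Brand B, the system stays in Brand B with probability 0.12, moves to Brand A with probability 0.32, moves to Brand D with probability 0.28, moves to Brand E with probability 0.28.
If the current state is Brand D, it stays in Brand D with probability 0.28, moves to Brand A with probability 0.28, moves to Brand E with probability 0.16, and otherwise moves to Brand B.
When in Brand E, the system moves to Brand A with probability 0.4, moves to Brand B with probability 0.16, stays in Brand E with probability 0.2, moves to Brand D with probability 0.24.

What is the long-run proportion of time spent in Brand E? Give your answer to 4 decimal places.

Let the stationary distribution be π with π = πP and π_1 + π_2 + π_3 + π_4 = 1.
π_1 = 0.16·π_1 + 0.32·π_2 + 0.28·π_3 + 0.4·π_4
π_2 = 0.12·π_1 + 0.12·π_2 + 0.28·π_3 + 0.16·π_4
π_3 = 0.44·π_1 + 0.28·π_2 + 0.28·π_3 + 0.24·π_4
Solving with the normalization constraint gives π = (0.2804, 0.1795, 0.3159, 0.2242).
So the stationary probability of Brand E is 0.2242.

0.2242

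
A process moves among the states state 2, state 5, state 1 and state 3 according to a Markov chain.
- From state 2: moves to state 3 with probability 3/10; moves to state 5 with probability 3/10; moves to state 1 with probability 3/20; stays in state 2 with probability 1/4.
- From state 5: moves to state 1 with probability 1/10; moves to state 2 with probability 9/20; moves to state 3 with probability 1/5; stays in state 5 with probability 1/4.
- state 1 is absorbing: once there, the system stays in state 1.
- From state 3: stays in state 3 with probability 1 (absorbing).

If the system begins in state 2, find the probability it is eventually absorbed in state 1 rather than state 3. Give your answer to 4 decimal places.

0.3333

Let h(s) be the probability of absorption at state 1 starting from transient state s. Then h(state 1) = 1 and h(state 3) = 0. By first-step analysis:
h(state 2) = 0.25·h(state 2) + 0.3·h(state 5) + 0.15·1 + 0.3·0
h(state 5) = 0.45·h(state 2) + 0.25·h(state 5) + 0.1·1 + 0.2·0
Solving: h(state 2) = 0.3333, h(state 5) = 0.3333.
Starting from state 2, the probability is 0.3333.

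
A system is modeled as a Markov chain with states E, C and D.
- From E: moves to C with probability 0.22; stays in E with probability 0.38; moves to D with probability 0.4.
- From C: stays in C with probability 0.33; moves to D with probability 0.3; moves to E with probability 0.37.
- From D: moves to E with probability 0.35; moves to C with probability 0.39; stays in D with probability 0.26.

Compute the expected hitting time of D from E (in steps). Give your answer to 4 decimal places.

Let t(s) be the expected number of steps to first reach D from state s, with t(D) = 0. Conditioning on the first step:
t(E) = 1 + 0.38·t(E) + 0.22·t(C)
t(C) = 1 + 0.37·t(E) + 0.33·t(C)
Solving: t(E) = 2.6647, t(C) = 2.9641.
Expected steps from E to D: 2.6647.

2.6647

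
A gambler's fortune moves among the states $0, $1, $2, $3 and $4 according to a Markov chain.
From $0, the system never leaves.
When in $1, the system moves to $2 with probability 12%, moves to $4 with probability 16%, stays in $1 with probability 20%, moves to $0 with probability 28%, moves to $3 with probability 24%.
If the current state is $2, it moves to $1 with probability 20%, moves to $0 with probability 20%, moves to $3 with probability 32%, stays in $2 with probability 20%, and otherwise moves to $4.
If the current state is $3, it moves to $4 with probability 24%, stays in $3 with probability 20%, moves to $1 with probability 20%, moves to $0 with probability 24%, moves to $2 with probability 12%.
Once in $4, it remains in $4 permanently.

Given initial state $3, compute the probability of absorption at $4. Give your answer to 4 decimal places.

Let h(s) be the probability of absorption at $4 starting from transient state s. Then h($4) = 1 and h($0) = 0. By first-step analysis:
h($1) = 0.28·0 + 0.2·h($1) + 0.12·h($2) + 0.24·h($3) + 0.16·1
h($2) = 0.2·0 + 0.2·h($1) + 0.2·h($2) + 0.32·h($3) + 0.08·1
h($3) = 0.24·0 + 0.2·h($1) + 0.12·h($2) + 0.2·h($3) + 0.24·1
Solving: h($1) = 0.3938, h($2) = 0.3807, h($3) = 0.4555.
Starting from $3, the probability is 0.4555.

0.4555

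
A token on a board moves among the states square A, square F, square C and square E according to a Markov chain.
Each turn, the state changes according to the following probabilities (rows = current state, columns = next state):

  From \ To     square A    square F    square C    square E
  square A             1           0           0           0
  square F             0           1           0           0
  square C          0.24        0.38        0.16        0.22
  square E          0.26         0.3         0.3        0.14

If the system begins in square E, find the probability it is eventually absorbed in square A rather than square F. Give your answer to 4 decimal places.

Let h(s) be the probability of absorption at square A starting from transient state s. Then h(square A) = 1 and h(square F) = 0. By first-step analysis:
h(square C) = 0.24·1 + 0.38·0 + 0.16·h(square C) + 0.22·h(square E)
h(square E) = 0.26·1 + 0.3·0 + 0.3·h(square C) + 0.14·h(square E)
Solving: h(square C) = 0.4016, h(square E) = 0.4424.
Starting from square E, the probability is 0.4424.

0.4424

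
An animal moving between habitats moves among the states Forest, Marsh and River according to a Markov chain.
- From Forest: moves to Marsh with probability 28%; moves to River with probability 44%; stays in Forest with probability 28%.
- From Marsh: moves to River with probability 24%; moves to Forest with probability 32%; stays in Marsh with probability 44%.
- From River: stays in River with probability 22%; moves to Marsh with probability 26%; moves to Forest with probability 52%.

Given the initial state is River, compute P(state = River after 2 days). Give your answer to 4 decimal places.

Sum over the intermediate state after 1 day:
P = P(River→Forest)·P(Forest→River) + P(River→Marsh)·P(Marsh→River) + P(River→River)·P(River→River)
  = 0.52×0.44 + 0.26×0.24 + 0.22×0.22
  = 0.2288 + 0.0624 + 0.0484 = 0.3396

0.3396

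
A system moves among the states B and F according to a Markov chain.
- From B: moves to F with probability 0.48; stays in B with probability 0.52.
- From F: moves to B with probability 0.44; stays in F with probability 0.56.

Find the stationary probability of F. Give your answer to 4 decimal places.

0.5217

Let the stationary distribution be π with π = πP and π_1 + π_2 = 1.
π_1 = 0.52·π_1 + 0.44·π_2
Solving with the normalization constraint gives π = (0.4783, 0.5217).
So the stationary probability of F is 0.5217.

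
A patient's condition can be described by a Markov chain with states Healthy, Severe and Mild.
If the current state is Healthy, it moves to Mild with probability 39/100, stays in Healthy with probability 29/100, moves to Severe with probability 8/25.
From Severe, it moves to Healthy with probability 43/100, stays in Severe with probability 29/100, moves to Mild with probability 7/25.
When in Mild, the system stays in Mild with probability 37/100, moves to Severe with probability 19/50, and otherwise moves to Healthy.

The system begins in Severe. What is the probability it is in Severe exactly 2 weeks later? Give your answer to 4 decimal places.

0.3281

Sum over the intermediate state after 1 week:
P = P(Severe→Healthy)·P(Healthy→Severe) + P(Severe→Severe)·P(Severe→Severe) + P(Severe→Mild)·P(Mild→Severe)
  = 0.43×0.32 + 0.29×0.29 + 0.28×0.38
  = 0.1376 + 0.0841 + 0.1064 = 0.3281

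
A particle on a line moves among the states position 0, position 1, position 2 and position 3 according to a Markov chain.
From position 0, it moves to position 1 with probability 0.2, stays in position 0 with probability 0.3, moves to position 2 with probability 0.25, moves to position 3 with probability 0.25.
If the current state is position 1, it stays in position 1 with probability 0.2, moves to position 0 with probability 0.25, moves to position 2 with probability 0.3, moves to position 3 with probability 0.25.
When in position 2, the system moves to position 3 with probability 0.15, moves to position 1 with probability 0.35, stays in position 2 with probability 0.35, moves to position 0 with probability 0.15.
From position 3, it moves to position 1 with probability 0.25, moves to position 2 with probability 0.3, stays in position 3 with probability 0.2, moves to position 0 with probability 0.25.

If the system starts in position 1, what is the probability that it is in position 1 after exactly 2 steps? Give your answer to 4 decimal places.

0.2575

Propagate the distribution vector 2 steps from position 1.
After 0 steps: (0.0000, 1.0000, 0.0000, 0.0000)
After 1 step: (0.2500, 0.2000, 0.3000, 0.2500)
After 2 steps: (0.2325, 0.2575, 0.3025, 0.2075)
P(in position 1 after 2 steps) = 0.2575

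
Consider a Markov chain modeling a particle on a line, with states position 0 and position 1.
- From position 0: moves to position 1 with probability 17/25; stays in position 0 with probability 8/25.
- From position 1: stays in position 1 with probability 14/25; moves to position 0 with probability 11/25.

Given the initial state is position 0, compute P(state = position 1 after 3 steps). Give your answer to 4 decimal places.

0.6082

Propagate the distribution vector 3 steps from position 0.
After 0 steps: (1.0000, 0.0000)
After 1 step: (0.3200, 0.6800)
After 2 steps: (0.4016, 0.5984)
After 3 steps: (0.3918, 0.6082)
P(in position 1 after 3 steps) = 0.6082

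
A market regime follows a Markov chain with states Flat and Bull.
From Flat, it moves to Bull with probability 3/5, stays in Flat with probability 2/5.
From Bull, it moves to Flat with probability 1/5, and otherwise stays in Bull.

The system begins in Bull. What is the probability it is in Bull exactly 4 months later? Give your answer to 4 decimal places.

Propagate the distribution vector 4 months from Bull.
After 0 months: (0.0000, 1.0000)
After 1 month: (0.2000, 0.8000)
After 2 months: (0.2400, 0.7600)
After 3 months: (0.2480, 0.7520)
After 4 months: (0.2496, 0.7504)
P(in Bull after 4 months) = 0.7504

0.7504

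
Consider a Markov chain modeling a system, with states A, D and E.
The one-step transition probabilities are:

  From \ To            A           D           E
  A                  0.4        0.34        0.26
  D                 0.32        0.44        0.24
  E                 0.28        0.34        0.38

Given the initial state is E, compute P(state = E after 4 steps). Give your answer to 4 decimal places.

0.2871

Propagate the distribution vector 4 steps from E.
After 0 steps: (0.0000, 0.0000, 1.0000)
After 1 step: (0.2800, 0.3400, 0.3800)
After 2 steps: (0.3272, 0.3740, 0.2988)
After 3 steps: (0.3342, 0.3774, 0.2884)
After 4 steps: (0.3352, 0.3777, 0.2871)
P(in E after 4 steps) = 0.2871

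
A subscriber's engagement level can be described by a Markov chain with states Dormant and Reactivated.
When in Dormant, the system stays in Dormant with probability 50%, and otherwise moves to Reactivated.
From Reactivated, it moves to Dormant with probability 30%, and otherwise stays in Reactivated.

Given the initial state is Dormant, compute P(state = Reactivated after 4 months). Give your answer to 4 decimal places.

0.6240

Propagate the distribution vector 4 months from Dormant.
After 0 months: (1.0000, 0.0000)
After 1 month: (0.5000, 0.5000)
After 2 months: (0.4000, 0.6000)
After 3 months: (0.3800, 0.6200)
After 4 months: (0.3760, 0.6240)
P(in Reactivated after 4 months) = 0.6240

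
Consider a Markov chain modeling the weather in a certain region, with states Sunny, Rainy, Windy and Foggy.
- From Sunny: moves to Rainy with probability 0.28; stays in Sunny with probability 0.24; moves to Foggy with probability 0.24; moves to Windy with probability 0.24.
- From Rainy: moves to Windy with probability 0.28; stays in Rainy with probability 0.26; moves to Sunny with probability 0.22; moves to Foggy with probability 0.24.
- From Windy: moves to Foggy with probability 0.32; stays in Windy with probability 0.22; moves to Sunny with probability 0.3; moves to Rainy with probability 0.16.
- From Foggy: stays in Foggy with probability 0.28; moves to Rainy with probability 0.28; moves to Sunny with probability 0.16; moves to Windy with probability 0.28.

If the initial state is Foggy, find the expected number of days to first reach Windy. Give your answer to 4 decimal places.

3.6721

Let t(s) be the expected number of days to first reach Windy from state s, with t(Windy) = 0. Conditioning on the first day:
t(Sunny) = 1 + 0.24·t(Sunny) + 0.28·t(Rainy) + 0.24·t(Foggy)
t(Rainy) = 1 + 0.22·t(Sunny) + 0.26·t(Rainy) + 0.24·t(Foggy)
t(Foggy) = 1 + 0.16·t(Sunny) + 0.28·t(Rainy) + 0.28·t(Foggy)
Solving: t(Sunny) = 3.8317, t(Rainy) = 3.6814, t(Foggy) = 3.6721.
Expected days from Foggy to Windy: 3.6721.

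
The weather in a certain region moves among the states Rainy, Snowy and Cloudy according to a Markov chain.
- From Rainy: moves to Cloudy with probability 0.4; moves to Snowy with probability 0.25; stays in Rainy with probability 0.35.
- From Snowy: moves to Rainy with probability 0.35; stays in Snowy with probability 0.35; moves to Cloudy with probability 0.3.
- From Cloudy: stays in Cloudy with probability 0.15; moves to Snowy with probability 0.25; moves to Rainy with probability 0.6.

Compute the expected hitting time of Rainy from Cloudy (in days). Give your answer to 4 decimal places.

Let t(s) be the expected number of days to first reach Rainy from state s, with t(Rainy) = 0. Conditioning on the first day:
t(Snowy) = 1 + 0.35·t(Snowy) + 0.3·t(Cloudy)
t(Cloudy) = 1 + 0.25·t(Snowy) + 0.15·t(Cloudy)
Solving: t(Snowy) = 2.4084, t(Cloudy) = 1.8848.
Expected days from Cloudy to Rainy: 1.8848.

1.8848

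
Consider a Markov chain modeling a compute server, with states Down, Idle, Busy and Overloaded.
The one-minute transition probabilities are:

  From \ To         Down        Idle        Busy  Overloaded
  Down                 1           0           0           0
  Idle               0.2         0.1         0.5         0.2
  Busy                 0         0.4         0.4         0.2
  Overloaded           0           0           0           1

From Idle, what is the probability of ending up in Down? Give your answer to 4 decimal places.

0.3529

Let h(s) be the probability of absorption at Down starting from transient state s. Then h(Down) = 1 and h(Overloaded) = 0. By first-step analysis:
h(Idle) = 0.2·1 + 0.1·h(Idle) + 0.5·h(Busy) + 0.2·0
h(Busy) = 0.4·h(Idle) + 0.4·h(Busy) + 0.2·0
Solving: h(Idle) = 0.3529, h(Busy) = 0.2353.
Starting from Idle, the probability is 0.3529.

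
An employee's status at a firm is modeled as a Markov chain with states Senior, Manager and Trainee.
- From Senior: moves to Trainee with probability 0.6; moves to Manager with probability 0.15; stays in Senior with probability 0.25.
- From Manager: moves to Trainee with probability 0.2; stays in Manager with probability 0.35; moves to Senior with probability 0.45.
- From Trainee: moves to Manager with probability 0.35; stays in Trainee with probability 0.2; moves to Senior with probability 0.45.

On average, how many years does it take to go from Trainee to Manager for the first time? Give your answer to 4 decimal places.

Let t(s) be the expected number of years to first reach Manager from state s, with t(Manager) = 0. Conditioning on the first year:
t(Senior) = 1 + 0.25·t(Senior) + 0.6·t(Trainee)
t(Trainee) = 1 + 0.45·t(Senior) + 0.2·t(Trainee)
Solving: t(Senior) = 4.2424, t(Trainee) = 3.6364.
Expected years from Trainee to Manager: 3.6364.

3.6364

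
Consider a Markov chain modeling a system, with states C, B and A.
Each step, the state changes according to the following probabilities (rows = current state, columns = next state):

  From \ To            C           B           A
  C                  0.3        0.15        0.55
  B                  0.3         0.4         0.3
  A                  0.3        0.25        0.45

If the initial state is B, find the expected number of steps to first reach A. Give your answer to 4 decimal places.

2.6667

Let t(s) be the expected number of steps to first reach A from state s, with t(A) = 0. Conditioning on the first step:
t(C) = 1 + 0.3·t(C) + 0.15·t(B)
t(B) = 1 + 0.3·t(C) + 0.4·t(B)
Solving: t(C) = 2.0000, t(B) = 2.6667.
Expected steps from B to A: 2.6667.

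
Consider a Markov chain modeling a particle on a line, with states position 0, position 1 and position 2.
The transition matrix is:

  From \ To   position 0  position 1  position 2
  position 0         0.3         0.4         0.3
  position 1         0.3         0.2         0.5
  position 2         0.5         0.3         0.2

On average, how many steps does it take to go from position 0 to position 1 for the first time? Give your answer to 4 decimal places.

2.6829

Let t(s) be the expected number of steps to first reach position 1 from state s, with t(position 1) = 0. Conditioning on the first step:
t(position 0) = 1 + 0.3·t(position 0) + 0.3·t(position 2)
t(position 2) = 1 + 0.5·t(position 0) + 0.2·t(position 2)
Solving: t(position 0) = 2.6829, t(position 2) = 2.9268.
Expected steps from position 0 to position 1: 2.6829.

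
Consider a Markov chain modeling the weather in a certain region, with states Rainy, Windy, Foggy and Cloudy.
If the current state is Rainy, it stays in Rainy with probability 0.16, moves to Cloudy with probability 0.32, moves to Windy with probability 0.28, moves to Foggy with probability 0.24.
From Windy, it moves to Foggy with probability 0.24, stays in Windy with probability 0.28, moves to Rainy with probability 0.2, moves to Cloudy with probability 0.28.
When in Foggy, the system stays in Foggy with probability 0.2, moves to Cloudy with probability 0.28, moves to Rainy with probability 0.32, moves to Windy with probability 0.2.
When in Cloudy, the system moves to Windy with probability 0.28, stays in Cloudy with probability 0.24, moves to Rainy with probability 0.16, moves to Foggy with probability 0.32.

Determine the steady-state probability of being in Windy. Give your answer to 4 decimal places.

0.2598

Let the stationary distribution be π with π = πP and π_1 + π_2 + π_3 + π_4 = 1.
π_1 = 0.16·π_1 + 0.2·π_2 + 0.32·π_3 + 0.16·π_4
π_2 = 0.28·π_1 + 0.28·π_2 + 0.2·π_3 + 0.28·π_4
π_3 = 0.24·π_1 + 0.24·π_2 + 0.2·π_3 + 0.32·π_4
Solving with the normalization constraint gives π = (0.2107, 0.2598, 0.2521, 0.2773).
So the stationary probability of Windy is 0.2598.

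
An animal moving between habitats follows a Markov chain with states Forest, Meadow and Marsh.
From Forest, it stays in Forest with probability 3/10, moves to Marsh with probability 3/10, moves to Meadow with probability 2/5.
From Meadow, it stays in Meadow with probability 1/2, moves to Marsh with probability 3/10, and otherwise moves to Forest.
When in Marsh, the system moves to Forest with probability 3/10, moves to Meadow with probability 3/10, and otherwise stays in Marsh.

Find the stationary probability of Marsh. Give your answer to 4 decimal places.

0.3333

Let the stationary distribution be π with π = πP and π_1 + π_2 + π_3 = 1.
π_1 = 0.3·π_1 + 0.2·π_2 + 0.3·π_3
π_2 = 0.4·π_1 + 0.5·π_2 + 0.3·π_3
Solving with the normalization constraint gives π = (0.2593, 0.4074, 0.3333).
So the stationary probability of Marsh is 0.3333.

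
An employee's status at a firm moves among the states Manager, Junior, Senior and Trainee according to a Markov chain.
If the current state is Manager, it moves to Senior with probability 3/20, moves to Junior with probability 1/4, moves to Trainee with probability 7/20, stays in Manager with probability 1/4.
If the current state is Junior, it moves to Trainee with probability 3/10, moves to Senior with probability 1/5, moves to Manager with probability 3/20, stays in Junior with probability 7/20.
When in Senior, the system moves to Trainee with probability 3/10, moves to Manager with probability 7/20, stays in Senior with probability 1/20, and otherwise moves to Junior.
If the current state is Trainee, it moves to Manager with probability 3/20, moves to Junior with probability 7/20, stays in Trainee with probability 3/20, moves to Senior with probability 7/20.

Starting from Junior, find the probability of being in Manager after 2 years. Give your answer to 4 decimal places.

0.2050

Propagate the distribution vector 2 years from Junior.
After 0 years: (0.0000, 1.0000, 0.0000, 0.0000)
After 1 year: (0.1500, 0.3500, 0.2000, 0.3000)
After 2 years: (0.2050, 0.3250, 0.2075, 0.2625)
P(in Manager after 2 years) = 0.2050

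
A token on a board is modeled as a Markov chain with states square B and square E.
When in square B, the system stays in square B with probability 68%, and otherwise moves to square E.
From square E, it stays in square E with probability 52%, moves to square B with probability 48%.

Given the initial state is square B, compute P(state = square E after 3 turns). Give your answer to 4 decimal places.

0.3968

Propagate the distribution vector 3 turns from square B.
After 0 turns: (1.0000, 0.0000)
After 1 turn: (0.6800, 0.3200)
After 2 turns: (0.6160, 0.3840)
After 3 turns: (0.6032, 0.3968)
P(in square E after 3 turns) = 0.3968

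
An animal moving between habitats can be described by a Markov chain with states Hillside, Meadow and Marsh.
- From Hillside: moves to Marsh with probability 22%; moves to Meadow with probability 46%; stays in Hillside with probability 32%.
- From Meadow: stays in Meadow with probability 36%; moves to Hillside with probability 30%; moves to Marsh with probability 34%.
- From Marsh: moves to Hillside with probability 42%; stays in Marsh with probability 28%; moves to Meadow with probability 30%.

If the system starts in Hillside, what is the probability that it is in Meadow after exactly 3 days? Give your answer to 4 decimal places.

Propagate the distribution vector 3 days from Hillside.
After 0 days: (1.0000, 0.0000, 0.0000)
After 1 day: (0.3200, 0.4600, 0.2200)
After 2 days: (0.3328, 0.3788, 0.2884)
After 3 days: (0.3413, 0.3760, 0.2828)
P(in Meadow after 3 days) = 0.3760

0.3760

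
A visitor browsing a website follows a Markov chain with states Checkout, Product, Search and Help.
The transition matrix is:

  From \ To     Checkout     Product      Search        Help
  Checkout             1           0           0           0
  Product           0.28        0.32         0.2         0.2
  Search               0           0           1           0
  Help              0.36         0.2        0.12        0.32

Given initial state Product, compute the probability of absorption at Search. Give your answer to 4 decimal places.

0.3788

Let h(s) be the probability of absorption at Search starting from transient state s. Then h(Search) = 1 and h(Checkout) = 0. By first-step analysis:
h(Product) = 0.28·0 + 0.32·h(Product) + 0.2·1 + 0.2·h(Help)
h(Help) = 0.36·0 + 0.2·h(Product) + 0.12·1 + 0.32·h(Help)
Solving: h(Product) = 0.3788, h(Help) = 0.2879.
Starting from Product, the probability is 0.3788.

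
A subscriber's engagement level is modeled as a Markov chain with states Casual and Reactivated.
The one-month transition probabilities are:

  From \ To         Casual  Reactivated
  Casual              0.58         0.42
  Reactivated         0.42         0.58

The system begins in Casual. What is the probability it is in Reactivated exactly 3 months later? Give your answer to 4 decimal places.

0.4980

Propagate the distribution vector 3 months from Casual.
After 0 months: (1.0000, 0.0000)
After 1 month: (0.5800, 0.4200)
After 2 months: (0.5128, 0.4872)
After 3 months: (0.5020, 0.4980)
P(in Reactivated after 3 months) = 0.4980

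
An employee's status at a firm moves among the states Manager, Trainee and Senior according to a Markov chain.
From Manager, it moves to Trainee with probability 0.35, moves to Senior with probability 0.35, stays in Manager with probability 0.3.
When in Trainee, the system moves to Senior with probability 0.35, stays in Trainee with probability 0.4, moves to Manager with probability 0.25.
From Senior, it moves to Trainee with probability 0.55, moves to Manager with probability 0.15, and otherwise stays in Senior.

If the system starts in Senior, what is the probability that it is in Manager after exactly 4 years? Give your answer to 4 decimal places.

Propagate the distribution vector 4 years from Senior.
After 0 years: (0.0000, 0.0000, 1.0000)
After 1 year: (0.1500, 0.5500, 0.3000)
After 2 years: (0.2275, 0.4375, 0.3350)
After 3 years: (0.2279, 0.4389, 0.3333)
After 4 years: (0.2281, 0.4386, 0.3333)
P(in Manager after 4 years) = 0.2281

0.2281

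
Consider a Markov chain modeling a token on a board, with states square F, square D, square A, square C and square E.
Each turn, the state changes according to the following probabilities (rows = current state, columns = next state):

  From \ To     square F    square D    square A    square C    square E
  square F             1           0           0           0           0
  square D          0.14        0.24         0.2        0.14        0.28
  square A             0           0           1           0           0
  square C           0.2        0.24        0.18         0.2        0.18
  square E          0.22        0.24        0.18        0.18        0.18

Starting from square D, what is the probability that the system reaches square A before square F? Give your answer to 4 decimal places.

Let h(s) be the probability of absorption at square A starting from transient state s. Then h(square A) = 1 and h(square F) = 0. By first-step analysis:
h(square D) = 0.14·0 + 0.24·h(square D) + 0.2·1 + 0.14·h(square C) + 0.28·h(square E)
h(square C) = 0.2·0 + 0.24·h(square D) + 0.18·1 + 0.2·h(square C) + 0.18·h(square E)
h(square E) = 0.22·0 + 0.24·h(square D) + 0.18·1 + 0.18·h(square C) + 0.18·h(square E)
Solving: h(square D) = 0.5322, h(square C) = 0.4935, h(square E) = 0.4836.
Starting from square D, the probability is 0.5322.

0.5322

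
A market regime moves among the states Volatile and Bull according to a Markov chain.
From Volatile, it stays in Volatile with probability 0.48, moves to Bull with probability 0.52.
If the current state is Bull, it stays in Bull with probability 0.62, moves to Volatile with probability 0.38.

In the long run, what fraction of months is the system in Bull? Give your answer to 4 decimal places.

Let the stationary distribution be π with π = πP and π_1 + π_2 = 1.
π_1 = 0.48·π_1 + 0.38·π_2
Solving with the normalization constraint gives π = (0.4222, 0.5778).
So the stationary probability of Bull is 0.5778.

0.5778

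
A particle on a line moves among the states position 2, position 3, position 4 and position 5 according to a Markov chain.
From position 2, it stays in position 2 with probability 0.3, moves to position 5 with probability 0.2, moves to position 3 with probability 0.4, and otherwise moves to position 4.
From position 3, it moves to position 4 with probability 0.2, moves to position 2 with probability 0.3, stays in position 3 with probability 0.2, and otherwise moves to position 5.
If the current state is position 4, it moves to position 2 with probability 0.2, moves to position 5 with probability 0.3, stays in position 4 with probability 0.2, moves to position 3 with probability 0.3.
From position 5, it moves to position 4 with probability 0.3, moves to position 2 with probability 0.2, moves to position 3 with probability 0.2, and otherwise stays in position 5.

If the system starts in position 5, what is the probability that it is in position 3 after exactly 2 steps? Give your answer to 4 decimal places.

Propagate the distribution vector 2 steps from position 5.
After 0 steps: (0.0000, 0.0000, 0.0000, 1.0000)
After 1 step: (0.2000, 0.2000, 0.3000, 0.3000)
After 2 steps: (0.2400, 0.2700, 0.2100, 0.2800)
P(in position 3 after 2 steps) = 0.2700

0.2700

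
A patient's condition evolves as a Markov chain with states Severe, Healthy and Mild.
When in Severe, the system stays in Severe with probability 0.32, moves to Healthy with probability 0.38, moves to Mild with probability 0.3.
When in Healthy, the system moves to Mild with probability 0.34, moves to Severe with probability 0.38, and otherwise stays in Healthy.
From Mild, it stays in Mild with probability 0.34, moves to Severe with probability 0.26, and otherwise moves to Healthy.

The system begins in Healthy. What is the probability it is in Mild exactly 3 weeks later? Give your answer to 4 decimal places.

0.3273

Propagate the distribution vector 3 weeks from Healthy.
After 0 weeks: (0.0000, 1.0000, 0.0000)
After 1 week: (0.3800, 0.2800, 0.3400)
After 2 weeks: (0.3164, 0.3588, 0.3248)
After 3 weeks: (0.3220, 0.3506, 0.3273)
P(in Mild after 3 weeks) = 0.3273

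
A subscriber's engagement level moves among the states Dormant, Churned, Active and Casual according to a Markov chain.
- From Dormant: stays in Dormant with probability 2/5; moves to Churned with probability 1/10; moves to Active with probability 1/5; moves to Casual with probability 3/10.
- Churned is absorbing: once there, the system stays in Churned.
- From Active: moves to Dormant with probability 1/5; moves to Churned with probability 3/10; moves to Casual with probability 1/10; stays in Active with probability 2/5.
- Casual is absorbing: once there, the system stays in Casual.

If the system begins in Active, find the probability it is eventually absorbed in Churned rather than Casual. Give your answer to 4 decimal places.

Let h(s) be the probability of absorption at Churned starting from transient state s. Then h(Churned) = 1 and h(Casual) = 0. By first-step analysis:
h(Dormant) = 0.4·h(Dormant) + 0.1·1 + 0.2·h(Active) + 0.3·0
h(Active) = 0.2·h(Dormant) + 0.3·1 + 0.4·h(Active) + 0.1·0
Solving: h(Dormant) = 0.3750, h(Active) = 0.6250.
Starting from Active, the probability is 0.6250.

0.6250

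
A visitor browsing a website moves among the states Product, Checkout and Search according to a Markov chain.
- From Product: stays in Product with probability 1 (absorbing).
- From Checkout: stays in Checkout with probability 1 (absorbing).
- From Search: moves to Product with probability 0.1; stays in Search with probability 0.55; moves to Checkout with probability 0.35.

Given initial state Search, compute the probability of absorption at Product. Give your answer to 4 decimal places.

Let h(s) be the probability of absorption at Product starting from transient state s. Then h(Product) = 1 and h(Checkout) = 0. By first-step analysis:
h(Search) = 0.1·1 + 0.35·0 + 0.55·h(Search)
Solving: h(Search) = 0.2222.
Starting from Search, the probability is 0.2222.

0.2222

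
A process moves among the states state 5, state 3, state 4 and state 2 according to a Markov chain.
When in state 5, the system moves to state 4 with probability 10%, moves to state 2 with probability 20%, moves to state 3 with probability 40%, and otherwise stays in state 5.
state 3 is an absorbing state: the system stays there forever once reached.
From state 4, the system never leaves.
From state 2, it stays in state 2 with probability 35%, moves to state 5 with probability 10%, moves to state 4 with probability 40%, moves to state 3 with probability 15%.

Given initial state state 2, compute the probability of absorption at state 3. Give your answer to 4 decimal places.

Let h(s) be the probability of absorption at state 3 starting from transient state s. Then h(state 3) = 1 and h(state 4) = 0. By first-step analysis:
h(state 5) = 0.3·h(state 5) + 0.4·1 + 0.1·0 + 0.2·h(state 2)
h(state 2) = 0.1·h(state 5) + 0.15·1 + 0.4·0 + 0.35·h(state 2)
Solving: h(state 5) = 0.6667, h(state 2) = 0.3333.
Starting from state 2, the probability is 0.3333.

0.3333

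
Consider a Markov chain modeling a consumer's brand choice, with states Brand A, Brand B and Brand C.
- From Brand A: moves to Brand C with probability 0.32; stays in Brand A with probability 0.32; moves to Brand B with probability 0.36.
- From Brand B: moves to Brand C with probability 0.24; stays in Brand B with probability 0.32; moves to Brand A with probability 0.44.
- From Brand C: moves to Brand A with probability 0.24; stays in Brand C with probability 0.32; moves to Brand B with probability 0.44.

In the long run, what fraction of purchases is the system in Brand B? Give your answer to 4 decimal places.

0.3685

Let the stationary distribution be π with π = πP and π_1 + π_2 + π_3 = 1.
π_1 = 0.32·π_1 + 0.44·π_2 + 0.24·π_3
π_2 = 0.36·π_1 + 0.32·π_2 + 0.44·π_3
Solving with the normalization constraint gives π = (0.3410, 0.3685, 0.2905).
So the stationary probability of Brand B is 0.3685.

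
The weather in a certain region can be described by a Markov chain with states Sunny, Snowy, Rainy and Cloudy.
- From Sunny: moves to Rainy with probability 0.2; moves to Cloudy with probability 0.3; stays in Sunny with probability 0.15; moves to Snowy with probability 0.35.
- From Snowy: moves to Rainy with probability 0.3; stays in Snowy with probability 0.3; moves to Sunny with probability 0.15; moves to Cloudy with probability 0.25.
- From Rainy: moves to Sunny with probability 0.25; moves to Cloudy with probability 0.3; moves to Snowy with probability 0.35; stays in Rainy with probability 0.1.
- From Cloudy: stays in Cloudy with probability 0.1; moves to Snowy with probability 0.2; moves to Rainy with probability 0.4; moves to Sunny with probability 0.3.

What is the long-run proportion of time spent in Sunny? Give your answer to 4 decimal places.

Let the stationary distribution be π with π = πP and π_1 + π_2 + π_3 + π_4 = 1.
π_1 = 0.15·π_1 + 0.15·π_2 + 0.25·π_3 + 0.3·π_4
π_2 = 0.35·π_1 + 0.3·π_2 + 0.35·π_3 + 0.2·π_4
π_3 = 0.2·π_1 + 0.3·π_2 + 0.1·π_3 + 0.4·π_4
Solving with the normalization constraint gives π = (0.2109, 0.2994, 0.2522, 0.2375).
So the stationary probability of Sunny is 0.2109.

0.2109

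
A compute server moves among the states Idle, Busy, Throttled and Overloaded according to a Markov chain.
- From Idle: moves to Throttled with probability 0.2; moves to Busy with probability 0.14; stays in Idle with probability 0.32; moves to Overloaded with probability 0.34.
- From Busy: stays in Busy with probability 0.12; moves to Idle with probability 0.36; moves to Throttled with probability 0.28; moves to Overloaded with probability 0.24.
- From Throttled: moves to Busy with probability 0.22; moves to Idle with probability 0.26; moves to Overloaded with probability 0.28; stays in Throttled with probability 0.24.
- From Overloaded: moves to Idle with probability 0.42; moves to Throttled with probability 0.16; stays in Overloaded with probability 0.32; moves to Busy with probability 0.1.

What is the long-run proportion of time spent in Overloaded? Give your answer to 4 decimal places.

Let the stationary distribution be π with π = πP and π_1 + π_2 + π_3 + π_4 = 1.
π_1 = 0.32·π_1 + 0.36·π_2 + 0.26·π_3 + 0.42·π_4
π_2 = 0.14·π_1 + 0.12·π_2 + 0.22·π_3 + 0.1·π_4
π_3 = 0.2·π_1 + 0.28·π_2 + 0.24·π_3 + 0.16·π_4
Solving with the normalization constraint gives π = (0.3439, 0.1415, 0.2073, 0.3073).
So the stationary probability of Overloaded is 0.3073.

0.3073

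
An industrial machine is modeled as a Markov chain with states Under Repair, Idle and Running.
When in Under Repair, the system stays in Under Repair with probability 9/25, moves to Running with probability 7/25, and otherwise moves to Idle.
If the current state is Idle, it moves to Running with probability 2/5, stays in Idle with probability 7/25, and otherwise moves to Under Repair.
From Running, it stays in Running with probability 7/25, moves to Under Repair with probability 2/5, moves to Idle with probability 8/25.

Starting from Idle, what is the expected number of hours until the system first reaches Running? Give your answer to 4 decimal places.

2.7778

Let t(s) be the expected number of hours to first reach Running from state s, with t(Running) = 0. Conditioning on the first hour:
t(Under Repair) = 1 + 0.36·t(Under Repair) + 0.36·t(Idle)
t(Idle) = 1 + 0.32·t(Under Repair) + 0.28·t(Idle)
Solving: t(Under Repair) = 3.1250, t(Idle) = 2.7778.
Expected hours from Idle to Running: 2.7778.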